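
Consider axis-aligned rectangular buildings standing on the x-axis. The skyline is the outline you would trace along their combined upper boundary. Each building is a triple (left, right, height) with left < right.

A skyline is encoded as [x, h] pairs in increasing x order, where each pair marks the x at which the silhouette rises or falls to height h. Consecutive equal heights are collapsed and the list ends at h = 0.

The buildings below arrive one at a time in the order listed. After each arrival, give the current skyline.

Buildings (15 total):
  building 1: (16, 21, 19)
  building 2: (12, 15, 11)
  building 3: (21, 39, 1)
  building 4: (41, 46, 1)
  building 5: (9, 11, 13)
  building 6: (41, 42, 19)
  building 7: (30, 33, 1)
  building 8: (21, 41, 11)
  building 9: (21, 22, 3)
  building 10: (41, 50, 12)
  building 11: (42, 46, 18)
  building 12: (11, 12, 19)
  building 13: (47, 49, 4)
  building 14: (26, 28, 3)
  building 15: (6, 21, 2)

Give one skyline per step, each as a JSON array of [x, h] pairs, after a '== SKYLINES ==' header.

== SKYLINES ==
[[16,19],[21,0]]
[[12,11],[15,0],[16,19],[21,0]]
[[12,11],[15,0],[16,19],[21,1],[39,0]]
[[12,11],[15,0],[16,19],[21,1],[39,0],[41,1],[46,0]]
[[9,13],[11,0],[12,11],[15,0],[16,19],[21,1],[39,0],[41,1],[46,0]]
[[9,13],[11,0],[12,11],[15,0],[16,19],[21,1],[39,0],[41,19],[42,1],[46,0]]
[[9,13],[11,0],[12,11],[15,0],[16,19],[21,1],[39,0],[41,19],[42,1],[46,0]]
[[9,13],[11,0],[12,11],[15,0],[16,19],[21,11],[41,19],[42,1],[46,0]]
[[9,13],[11,0],[12,11],[15,0],[16,19],[21,11],[41,19],[42,1],[46,0]]
[[9,13],[11,0],[12,11],[15,0],[16,19],[21,11],[41,19],[42,12],[50,0]]
[[9,13],[11,0],[12,11],[15,0],[16,19],[21,11],[41,19],[42,18],[46,12],[50,0]]
[[9,13],[11,19],[12,11],[15,0],[16,19],[21,11],[41,19],[42,18],[46,12],[50,0]]
[[9,13],[11,19],[12,11],[15,0],[16,19],[21,11],[41,19],[42,18],[46,12],[50,0]]
[[9,13],[11,19],[12,11],[15,0],[16,19],[21,11],[41,19],[42,18],[46,12],[50,0]]
[[6,2],[9,13],[11,19],[12,11],[15,2],[16,19],[21,11],[41,19],[42,18],[46,12],[50,0]]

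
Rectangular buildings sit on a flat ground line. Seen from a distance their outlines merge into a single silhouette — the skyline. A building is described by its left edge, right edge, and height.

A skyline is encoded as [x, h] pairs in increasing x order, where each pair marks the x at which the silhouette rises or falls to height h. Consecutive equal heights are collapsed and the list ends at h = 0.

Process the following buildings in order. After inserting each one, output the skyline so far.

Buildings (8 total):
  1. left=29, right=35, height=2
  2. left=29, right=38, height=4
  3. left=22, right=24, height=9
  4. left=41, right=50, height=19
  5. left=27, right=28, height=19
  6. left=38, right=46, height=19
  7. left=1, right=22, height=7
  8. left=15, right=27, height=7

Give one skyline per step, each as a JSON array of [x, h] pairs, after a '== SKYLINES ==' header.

== SKYLINES ==
[[29,2],[35,0]]
[[29,4],[38,0]]
[[22,9],[24,0],[29,4],[38,0]]
[[22,9],[24,0],[29,4],[38,0],[41,19],[50,0]]
[[22,9],[24,0],[27,19],[28,0],[29,4],[38,0],[41,19],[50,0]]
[[22,9],[24,0],[27,19],[28,0],[29,4],[38,19],[50,0]]
[[1,7],[22,9],[24,0],[27,19],[28,0],[29,4],[38,19],[50,0]]
[[1,7],[22,9],[24,7],[27,19],[28,0],[29,4],[38,19],[50,0]]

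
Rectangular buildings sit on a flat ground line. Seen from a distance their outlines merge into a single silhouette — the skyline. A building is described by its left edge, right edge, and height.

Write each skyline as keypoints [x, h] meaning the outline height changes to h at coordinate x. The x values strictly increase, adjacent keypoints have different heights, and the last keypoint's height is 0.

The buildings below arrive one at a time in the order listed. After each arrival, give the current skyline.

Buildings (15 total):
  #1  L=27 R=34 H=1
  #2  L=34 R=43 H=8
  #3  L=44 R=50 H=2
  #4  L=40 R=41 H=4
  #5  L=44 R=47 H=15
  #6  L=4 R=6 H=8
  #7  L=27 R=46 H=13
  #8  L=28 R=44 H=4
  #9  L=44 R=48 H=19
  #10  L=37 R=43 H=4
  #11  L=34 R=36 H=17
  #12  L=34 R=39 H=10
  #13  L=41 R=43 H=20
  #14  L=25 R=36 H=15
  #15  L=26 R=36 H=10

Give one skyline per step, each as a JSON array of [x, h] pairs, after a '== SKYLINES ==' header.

== SKYLINES ==
[[27,1],[34,0]]
[[27,1],[34,8],[43,0]]
[[27,1],[34,8],[43,0],[44,2],[50,0]]
[[27,1],[34,8],[43,0],[44,2],[50,0]]
[[27,1],[34,8],[43,0],[44,15],[47,2],[50,0]]
[[4,8],[6,0],[27,1],[34,8],[43,0],[44,15],[47,2],[50,0]]
[[4,8],[6,0],[27,13],[44,15],[47,2],[50,0]]
[[4,8],[6,0],[27,13],[44,15],[47,2],[50,0]]
[[4,8],[6,0],[27,13],[44,19],[48,2],[50,0]]
[[4,8],[6,0],[27,13],[44,19],[48,2],[50,0]]
[[4,8],[6,0],[27,13],[34,17],[36,13],[44,19],[48,2],[50,0]]
[[4,8],[6,0],[27,13],[34,17],[36,13],[44,19],[48,2],[50,0]]
[[4,8],[6,0],[27,13],[34,17],[36,13],[41,20],[43,13],[44,19],[48,2],[50,0]]
[[4,8],[6,0],[25,15],[34,17],[36,13],[41,20],[43,13],[44,19],[48,2],[50,0]]
[[4,8],[6,0],[25,15],[34,17],[36,13],[41,20],[43,13],[44,19],[48,2],[50,0]]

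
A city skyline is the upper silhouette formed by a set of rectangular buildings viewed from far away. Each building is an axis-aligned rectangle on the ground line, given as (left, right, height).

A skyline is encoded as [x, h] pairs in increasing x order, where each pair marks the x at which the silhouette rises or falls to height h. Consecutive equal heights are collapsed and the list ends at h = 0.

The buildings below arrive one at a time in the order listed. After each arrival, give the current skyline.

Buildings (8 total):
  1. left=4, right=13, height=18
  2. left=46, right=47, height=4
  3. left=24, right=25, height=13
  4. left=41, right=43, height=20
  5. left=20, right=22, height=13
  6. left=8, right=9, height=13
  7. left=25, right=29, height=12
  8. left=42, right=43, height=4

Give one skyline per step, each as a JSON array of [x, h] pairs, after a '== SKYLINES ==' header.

== SKYLINES ==
[[4,18],[13,0]]
[[4,18],[13,0],[46,4],[47,0]]
[[4,18],[13,0],[24,13],[25,0],[46,4],[47,0]]
[[4,18],[13,0],[24,13],[25,0],[41,20],[43,0],[46,4],[47,0]]
[[4,18],[13,0],[20,13],[22,0],[24,13],[25,0],[41,20],[43,0],[46,4],[47,0]]
[[4,18],[13,0],[20,13],[22,0],[24,13],[25,0],[41,20],[43,0],[46,4],[47,0]]
[[4,18],[13,0],[20,13],[22,0],[24,13],[25,12],[29,0],[41,20],[43,0],[46,4],[47,0]]
[[4,18],[13,0],[20,13],[22,0],[24,13],[25,12],[29,0],[41,20],[43,0],[46,4],[47,0]]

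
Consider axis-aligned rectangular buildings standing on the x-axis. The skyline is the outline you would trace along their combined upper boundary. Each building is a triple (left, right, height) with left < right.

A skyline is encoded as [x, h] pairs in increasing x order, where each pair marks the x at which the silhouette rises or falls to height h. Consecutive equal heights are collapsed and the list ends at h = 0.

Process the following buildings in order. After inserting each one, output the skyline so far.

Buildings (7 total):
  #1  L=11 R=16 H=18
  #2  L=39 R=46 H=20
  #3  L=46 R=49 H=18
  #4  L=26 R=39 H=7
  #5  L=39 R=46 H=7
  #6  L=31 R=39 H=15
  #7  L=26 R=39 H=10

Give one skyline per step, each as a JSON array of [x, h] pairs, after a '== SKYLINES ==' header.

== SKYLINES ==
[[11,18],[16,0]]
[[11,18],[16,0],[39,20],[46,0]]
[[11,18],[16,0],[39,20],[46,18],[49,0]]
[[11,18],[16,0],[26,7],[39,20],[46,18],[49,0]]
[[11,18],[16,0],[26,7],[39,20],[46,18],[49,0]]
[[11,18],[16,0],[26,7],[31,15],[39,20],[46,18],[49,0]]
[[11,18],[16,0],[26,10],[31,15],[39,20],[46,18],[49,0]]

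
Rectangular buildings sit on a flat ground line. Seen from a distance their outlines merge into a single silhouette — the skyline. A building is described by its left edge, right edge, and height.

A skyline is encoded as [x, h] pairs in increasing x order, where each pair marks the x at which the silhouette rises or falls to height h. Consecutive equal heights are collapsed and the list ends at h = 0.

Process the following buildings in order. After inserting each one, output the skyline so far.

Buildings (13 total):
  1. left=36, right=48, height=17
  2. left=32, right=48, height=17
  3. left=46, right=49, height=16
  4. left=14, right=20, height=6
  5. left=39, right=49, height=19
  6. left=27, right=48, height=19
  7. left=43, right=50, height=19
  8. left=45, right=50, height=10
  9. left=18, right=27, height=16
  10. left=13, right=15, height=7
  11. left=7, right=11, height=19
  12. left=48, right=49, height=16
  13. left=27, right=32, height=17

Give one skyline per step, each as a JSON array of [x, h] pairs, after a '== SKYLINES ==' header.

== SKYLINES ==
[[36,17],[48,0]]
[[32,17],[48,0]]
[[32,17],[48,16],[49,0]]
[[14,6],[20,0],[32,17],[48,16],[49,0]]
[[14,6],[20,0],[32,17],[39,19],[49,0]]
[[14,6],[20,0],[27,19],[49,0]]
[[14,6],[20,0],[27,19],[50,0]]
[[14,6],[20,0],[27,19],[50,0]]
[[14,6],[18,16],[27,19],[50,0]]
[[13,7],[15,6],[18,16],[27,19],[50,0]]
[[7,19],[11,0],[13,7],[15,6],[18,16],[27,19],[50,0]]
[[7,19],[11,0],[13,7],[15,6],[18,16],[27,19],[50,0]]
[[7,19],[11,0],[13,7],[15,6],[18,16],[27,19],[50,0]]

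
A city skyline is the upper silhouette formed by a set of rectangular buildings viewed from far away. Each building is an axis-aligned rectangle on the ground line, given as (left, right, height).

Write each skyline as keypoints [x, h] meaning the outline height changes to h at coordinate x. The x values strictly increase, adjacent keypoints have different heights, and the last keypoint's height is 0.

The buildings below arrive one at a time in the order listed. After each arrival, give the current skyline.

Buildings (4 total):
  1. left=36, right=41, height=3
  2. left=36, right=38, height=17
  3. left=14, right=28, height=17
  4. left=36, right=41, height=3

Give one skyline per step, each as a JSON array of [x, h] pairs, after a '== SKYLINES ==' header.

== SKYLINES ==
[[36,3],[41,0]]
[[36,17],[38,3],[41,0]]
[[14,17],[28,0],[36,17],[38,3],[41,0]]
[[14,17],[28,0],[36,17],[38,3],[41,0]]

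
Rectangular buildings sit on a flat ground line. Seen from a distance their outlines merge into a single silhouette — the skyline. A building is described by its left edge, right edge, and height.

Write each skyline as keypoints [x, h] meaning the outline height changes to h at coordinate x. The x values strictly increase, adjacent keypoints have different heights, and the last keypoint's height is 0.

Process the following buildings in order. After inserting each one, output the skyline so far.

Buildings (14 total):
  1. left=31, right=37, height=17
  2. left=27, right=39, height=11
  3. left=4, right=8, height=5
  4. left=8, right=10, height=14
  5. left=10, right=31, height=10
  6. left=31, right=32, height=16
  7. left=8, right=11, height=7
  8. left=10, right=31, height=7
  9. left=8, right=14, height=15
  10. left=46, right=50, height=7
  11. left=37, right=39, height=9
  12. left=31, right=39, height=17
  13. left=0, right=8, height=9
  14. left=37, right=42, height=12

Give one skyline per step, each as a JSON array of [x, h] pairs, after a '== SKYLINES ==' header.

== SKYLINES ==
[[31,17],[37,0]]
[[27,11],[31,17],[37,11],[39,0]]
[[4,5],[8,0],[27,11],[31,17],[37,11],[39,0]]
[[4,5],[8,14],[10,0],[27,11],[31,17],[37,11],[39,0]]
[[4,5],[8,14],[10,10],[27,11],[31,17],[37,11],[39,0]]
[[4,5],[8,14],[10,10],[27,11],[31,17],[37,11],[39,0]]
[[4,5],[8,14],[10,10],[27,11],[31,17],[37,11],[39,0]]
[[4,5],[8,14],[10,10],[27,11],[31,17],[37,11],[39,0]]
[[4,5],[8,15],[14,10],[27,11],[31,17],[37,11],[39,0]]
[[4,5],[8,15],[14,10],[27,11],[31,17],[37,11],[39,0],[46,7],[50,0]]
[[4,5],[8,15],[14,10],[27,11],[31,17],[37,11],[39,0],[46,7],[50,0]]
[[4,5],[8,15],[14,10],[27,11],[31,17],[39,0],[46,7],[50,0]]
[[0,9],[8,15],[14,10],[27,11],[31,17],[39,0],[46,7],[50,0]]
[[0,9],[8,15],[14,10],[27,11],[31,17],[39,12],[42,0],[46,7],[50,0]]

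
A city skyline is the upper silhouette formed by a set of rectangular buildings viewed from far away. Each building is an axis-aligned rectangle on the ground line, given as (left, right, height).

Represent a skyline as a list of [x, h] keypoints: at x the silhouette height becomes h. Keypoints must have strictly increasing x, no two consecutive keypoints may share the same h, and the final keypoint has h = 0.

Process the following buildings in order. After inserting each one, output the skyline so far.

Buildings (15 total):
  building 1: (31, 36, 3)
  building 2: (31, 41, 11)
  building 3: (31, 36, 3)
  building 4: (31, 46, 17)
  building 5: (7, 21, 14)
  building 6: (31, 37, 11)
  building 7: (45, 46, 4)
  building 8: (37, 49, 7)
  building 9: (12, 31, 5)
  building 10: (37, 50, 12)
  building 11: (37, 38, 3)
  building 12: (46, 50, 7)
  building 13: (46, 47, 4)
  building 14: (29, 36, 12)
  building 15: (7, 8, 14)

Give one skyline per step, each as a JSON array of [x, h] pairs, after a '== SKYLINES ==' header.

== SKYLINES ==
[[31,3],[36,0]]
[[31,11],[41,0]]
[[31,11],[41,0]]
[[31,17],[46,0]]
[[7,14],[21,0],[31,17],[46,0]]
[[7,14],[21,0],[31,17],[46,0]]
[[7,14],[21,0],[31,17],[46,0]]
[[7,14],[21,0],[31,17],[46,7],[49,0]]
[[7,14],[21,5],[31,17],[46,7],[49,0]]
[[7,14],[21,5],[31,17],[46,12],[50,0]]
[[7,14],[21,5],[31,17],[46,12],[50,0]]
[[7,14],[21,5],[31,17],[46,12],[50,0]]
[[7,14],[21,5],[31,17],[46,12],[50,0]]
[[7,14],[21,5],[29,12],[31,17],[46,12],[50,0]]
[[7,14],[21,5],[29,12],[31,17],[46,12],[50,0]]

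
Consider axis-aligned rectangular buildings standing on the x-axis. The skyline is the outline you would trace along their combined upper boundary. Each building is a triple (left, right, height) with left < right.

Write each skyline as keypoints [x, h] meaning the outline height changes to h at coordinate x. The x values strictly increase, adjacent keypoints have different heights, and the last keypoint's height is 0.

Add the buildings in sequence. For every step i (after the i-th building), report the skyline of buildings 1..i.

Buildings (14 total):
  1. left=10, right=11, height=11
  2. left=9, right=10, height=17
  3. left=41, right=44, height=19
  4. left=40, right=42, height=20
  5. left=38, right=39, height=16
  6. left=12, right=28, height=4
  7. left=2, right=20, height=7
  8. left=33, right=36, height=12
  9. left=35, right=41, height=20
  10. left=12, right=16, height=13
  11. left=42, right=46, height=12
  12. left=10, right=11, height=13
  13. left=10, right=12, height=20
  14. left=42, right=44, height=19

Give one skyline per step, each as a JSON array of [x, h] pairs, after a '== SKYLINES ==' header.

== SKYLINES ==
[[10,11],[11,0]]
[[9,17],[10,11],[11,0]]
[[9,17],[10,11],[11,0],[41,19],[44,0]]
[[9,17],[10,11],[11,0],[40,20],[42,19],[44,0]]
[[9,17],[10,11],[11,0],[38,16],[39,0],[40,20],[42,19],[44,0]]
[[9,17],[10,11],[11,0],[12,4],[28,0],[38,16],[39,0],[40,20],[42,19],[44,0]]
[[2,7],[9,17],[10,11],[11,7],[20,4],[28,0],[38,16],[39,0],[40,20],[42,19],[44,0]]
[[2,7],[9,17],[10,11],[11,7],[20,4],[28,0],[33,12],[36,0],[38,16],[39,0],[40,20],[42,19],[44,0]]
[[2,7],[9,17],[10,11],[11,7],[20,4],[28,0],[33,12],[35,20],[42,19],[44,0]]
[[2,7],[9,17],[10,11],[11,7],[12,13],[16,7],[20,4],[28,0],[33,12],[35,20],[42,19],[44,0]]
[[2,7],[9,17],[10,11],[11,7],[12,13],[16,7],[20,4],[28,0],[33,12],[35,20],[42,19],[44,12],[46,0]]
[[2,7],[9,17],[10,13],[11,7],[12,13],[16,7],[20,4],[28,0],[33,12],[35,20],[42,19],[44,12],[46,0]]
[[2,7],[9,17],[10,20],[12,13],[16,7],[20,4],[28,0],[33,12],[35,20],[42,19],[44,12],[46,0]]
[[2,7],[9,17],[10,20],[12,13],[16,7],[20,4],[28,0],[33,12],[35,20],[42,19],[44,12],[46,0]]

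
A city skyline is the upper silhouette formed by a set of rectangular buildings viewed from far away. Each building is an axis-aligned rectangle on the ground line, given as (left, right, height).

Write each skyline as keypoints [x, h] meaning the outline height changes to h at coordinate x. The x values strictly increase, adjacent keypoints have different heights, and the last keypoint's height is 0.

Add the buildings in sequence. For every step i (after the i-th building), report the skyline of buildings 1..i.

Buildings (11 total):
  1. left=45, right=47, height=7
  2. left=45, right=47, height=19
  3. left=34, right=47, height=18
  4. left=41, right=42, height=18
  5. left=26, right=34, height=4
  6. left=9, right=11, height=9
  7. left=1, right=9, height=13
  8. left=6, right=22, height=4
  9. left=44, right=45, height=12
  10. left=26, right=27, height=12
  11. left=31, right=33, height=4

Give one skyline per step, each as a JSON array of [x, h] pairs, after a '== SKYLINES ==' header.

== SKYLINES ==
[[45,7],[47,0]]
[[45,19],[47,0]]
[[34,18],[45,19],[47,0]]
[[34,18],[45,19],[47,0]]
[[26,4],[34,18],[45,19],[47,0]]
[[9,9],[11,0],[26,4],[34,18],[45,19],[47,0]]
[[1,13],[9,9],[11,0],[26,4],[34,18],[45,19],[47,0]]
[[1,13],[9,9],[11,4],[22,0],[26,4],[34,18],[45,19],[47,0]]
[[1,13],[9,9],[11,4],[22,0],[26,4],[34,18],[45,19],[47,0]]
[[1,13],[9,9],[11,4],[22,0],[26,12],[27,4],[34,18],[45,19],[47,0]]
[[1,13],[9,9],[11,4],[22,0],[26,12],[27,4],[34,18],[45,19],[47,0]]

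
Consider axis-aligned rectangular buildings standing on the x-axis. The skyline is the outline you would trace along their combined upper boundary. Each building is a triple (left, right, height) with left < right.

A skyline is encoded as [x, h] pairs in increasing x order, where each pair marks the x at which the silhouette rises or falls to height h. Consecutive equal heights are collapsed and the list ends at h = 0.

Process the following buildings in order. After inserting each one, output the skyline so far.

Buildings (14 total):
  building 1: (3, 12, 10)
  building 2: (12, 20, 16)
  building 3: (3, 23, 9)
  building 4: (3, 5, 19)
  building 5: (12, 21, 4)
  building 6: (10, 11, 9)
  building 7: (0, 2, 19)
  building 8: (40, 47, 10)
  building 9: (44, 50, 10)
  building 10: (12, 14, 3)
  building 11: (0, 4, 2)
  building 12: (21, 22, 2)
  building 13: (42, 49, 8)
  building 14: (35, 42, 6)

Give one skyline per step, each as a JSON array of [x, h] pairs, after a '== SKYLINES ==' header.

== SKYLINES ==
[[3,10],[12,0]]
[[3,10],[12,16],[20,0]]
[[3,10],[12,16],[20,9],[23,0]]
[[3,19],[5,10],[12,16],[20,9],[23,0]]
[[3,19],[5,10],[12,16],[20,9],[23,0]]
[[3,19],[5,10],[12,16],[20,9],[23,0]]
[[0,19],[2,0],[3,19],[5,10],[12,16],[20,9],[23,0]]
[[0,19],[2,0],[3,19],[5,10],[12,16],[20,9],[23,0],[40,10],[47,0]]
[[0,19],[2,0],[3,19],[5,10],[12,16],[20,9],[23,0],[40,10],[50,0]]
[[0,19],[2,0],[3,19],[5,10],[12,16],[20,9],[23,0],[40,10],[50,0]]
[[0,19],[2,2],[3,19],[5,10],[12,16],[20,9],[23,0],[40,10],[50,0]]
[[0,19],[2,2],[3,19],[5,10],[12,16],[20,9],[23,0],[40,10],[50,0]]
[[0,19],[2,2],[3,19],[5,10],[12,16],[20,9],[23,0],[40,10],[50,0]]
[[0,19],[2,2],[3,19],[5,10],[12,16],[20,9],[23,0],[35,6],[40,10],[50,0]]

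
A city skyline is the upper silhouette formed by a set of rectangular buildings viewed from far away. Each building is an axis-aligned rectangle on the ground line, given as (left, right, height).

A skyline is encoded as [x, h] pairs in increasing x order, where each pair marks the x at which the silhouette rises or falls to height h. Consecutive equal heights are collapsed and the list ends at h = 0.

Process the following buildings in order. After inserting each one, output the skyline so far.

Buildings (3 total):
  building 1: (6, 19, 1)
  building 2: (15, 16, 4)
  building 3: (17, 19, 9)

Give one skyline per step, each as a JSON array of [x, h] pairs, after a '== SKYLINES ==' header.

== SKYLINES ==
[[6,1],[19,0]]
[[6,1],[15,4],[16,1],[19,0]]
[[6,1],[15,4],[16,1],[17,9],[19,0]]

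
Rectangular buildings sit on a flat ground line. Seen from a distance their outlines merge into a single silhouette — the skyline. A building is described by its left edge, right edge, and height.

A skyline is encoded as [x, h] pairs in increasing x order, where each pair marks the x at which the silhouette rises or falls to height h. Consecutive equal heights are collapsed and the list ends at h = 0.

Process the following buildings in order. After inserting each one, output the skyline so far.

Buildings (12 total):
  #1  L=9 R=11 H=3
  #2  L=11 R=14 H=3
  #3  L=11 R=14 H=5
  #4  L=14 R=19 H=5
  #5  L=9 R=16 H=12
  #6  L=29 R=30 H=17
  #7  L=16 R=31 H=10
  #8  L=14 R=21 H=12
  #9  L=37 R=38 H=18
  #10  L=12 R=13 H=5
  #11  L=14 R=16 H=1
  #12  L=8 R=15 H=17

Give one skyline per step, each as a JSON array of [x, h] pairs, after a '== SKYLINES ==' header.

== SKYLINES ==
[[9,3],[11,0]]
[[9,3],[14,0]]
[[9,3],[11,5],[14,0]]
[[9,3],[11,5],[19,0]]
[[9,12],[16,5],[19,0]]
[[9,12],[16,5],[19,0],[29,17],[30,0]]
[[9,12],[16,10],[29,17],[30,10],[31,0]]
[[9,12],[21,10],[29,17],[30,10],[31,0]]
[[9,12],[21,10],[29,17],[30,10],[31,0],[37,18],[38,0]]
[[9,12],[21,10],[29,17],[30,10],[31,0],[37,18],[38,0]]
[[9,12],[21,10],[29,17],[30,10],[31,0],[37,18],[38,0]]
[[8,17],[15,12],[21,10],[29,17],[30,10],[31,0],[37,18],[38,0]]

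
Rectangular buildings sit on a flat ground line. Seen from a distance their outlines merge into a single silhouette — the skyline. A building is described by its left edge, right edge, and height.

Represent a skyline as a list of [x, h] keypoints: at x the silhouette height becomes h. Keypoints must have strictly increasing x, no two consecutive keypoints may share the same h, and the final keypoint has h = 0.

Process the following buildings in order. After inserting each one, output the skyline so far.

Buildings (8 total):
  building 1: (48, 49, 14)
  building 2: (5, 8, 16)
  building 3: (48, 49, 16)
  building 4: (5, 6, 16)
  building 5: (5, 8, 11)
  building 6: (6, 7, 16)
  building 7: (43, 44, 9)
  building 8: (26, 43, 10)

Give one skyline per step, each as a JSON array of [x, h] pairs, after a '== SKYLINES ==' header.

== SKYLINES ==
[[48,14],[49,0]]
[[5,16],[8,0],[48,14],[49,0]]
[[5,16],[8,0],[48,16],[49,0]]
[[5,16],[8,0],[48,16],[49,0]]
[[5,16],[8,0],[48,16],[49,0]]
[[5,16],[8,0],[48,16],[49,0]]
[[5,16],[8,0],[43,9],[44,0],[48,16],[49,0]]
[[5,16],[8,0],[26,10],[43,9],[44,0],[48,16],[49,0]]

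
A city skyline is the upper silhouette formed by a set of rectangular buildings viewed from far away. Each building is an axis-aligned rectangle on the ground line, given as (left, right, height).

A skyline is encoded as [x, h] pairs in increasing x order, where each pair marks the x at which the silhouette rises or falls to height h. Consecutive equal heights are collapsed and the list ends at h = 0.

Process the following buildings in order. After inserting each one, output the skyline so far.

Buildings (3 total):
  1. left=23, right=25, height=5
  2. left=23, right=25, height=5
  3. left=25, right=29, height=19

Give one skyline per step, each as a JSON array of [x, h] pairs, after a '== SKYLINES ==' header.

== SKYLINES ==
[[23,5],[25,0]]
[[23,5],[25,0]]
[[23,5],[25,19],[29,0]]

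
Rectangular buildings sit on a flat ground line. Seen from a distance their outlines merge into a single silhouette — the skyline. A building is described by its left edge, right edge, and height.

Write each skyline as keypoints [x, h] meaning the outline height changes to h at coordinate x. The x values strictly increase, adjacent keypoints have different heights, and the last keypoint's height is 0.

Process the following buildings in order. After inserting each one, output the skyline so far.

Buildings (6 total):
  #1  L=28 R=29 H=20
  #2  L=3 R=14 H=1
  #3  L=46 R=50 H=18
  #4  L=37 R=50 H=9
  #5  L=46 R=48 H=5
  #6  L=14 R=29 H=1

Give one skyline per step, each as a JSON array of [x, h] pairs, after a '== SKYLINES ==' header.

== SKYLINES ==
[[28,20],[29,0]]
[[3,1],[14,0],[28,20],[29,0]]
[[3,1],[14,0],[28,20],[29,0],[46,18],[50,0]]
[[3,1],[14,0],[28,20],[29,0],[37,9],[46,18],[50,0]]
[[3,1],[14,0],[28,20],[29,0],[37,9],[46,18],[50,0]]
[[3,1],[28,20],[29,0],[37,9],[46,18],[50,0]]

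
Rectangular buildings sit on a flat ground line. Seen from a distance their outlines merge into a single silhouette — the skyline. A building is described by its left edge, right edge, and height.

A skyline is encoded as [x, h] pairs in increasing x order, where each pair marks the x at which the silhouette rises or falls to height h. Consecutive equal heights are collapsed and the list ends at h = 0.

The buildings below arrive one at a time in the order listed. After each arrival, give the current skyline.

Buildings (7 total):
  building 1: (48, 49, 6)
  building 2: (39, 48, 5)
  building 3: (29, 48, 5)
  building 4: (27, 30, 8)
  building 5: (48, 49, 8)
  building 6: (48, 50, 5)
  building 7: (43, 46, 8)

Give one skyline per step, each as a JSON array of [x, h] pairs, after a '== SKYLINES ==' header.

== SKYLINES ==
[[48,6],[49,0]]
[[39,5],[48,6],[49,0]]
[[29,5],[48,6],[49,0]]
[[27,8],[30,5],[48,6],[49,0]]
[[27,8],[30,5],[48,8],[49,0]]
[[27,8],[30,5],[48,8],[49,5],[50,0]]
[[27,8],[30,5],[43,8],[46,5],[48,8],[49,5],[50,0]]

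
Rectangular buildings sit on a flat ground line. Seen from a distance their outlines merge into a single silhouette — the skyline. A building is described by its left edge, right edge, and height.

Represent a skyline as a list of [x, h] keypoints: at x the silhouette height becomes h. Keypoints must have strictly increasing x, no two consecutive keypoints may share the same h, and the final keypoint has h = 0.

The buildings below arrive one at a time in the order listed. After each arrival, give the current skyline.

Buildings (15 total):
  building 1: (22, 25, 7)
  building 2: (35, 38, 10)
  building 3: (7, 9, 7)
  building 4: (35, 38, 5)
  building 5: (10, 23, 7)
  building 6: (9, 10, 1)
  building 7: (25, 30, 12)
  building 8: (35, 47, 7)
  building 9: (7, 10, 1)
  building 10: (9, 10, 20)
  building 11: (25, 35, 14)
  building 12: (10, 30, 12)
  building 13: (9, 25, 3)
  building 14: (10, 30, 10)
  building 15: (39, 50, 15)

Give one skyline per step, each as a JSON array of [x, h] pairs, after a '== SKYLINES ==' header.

== SKYLINES ==
[[22,7],[25,0]]
[[22,7],[25,0],[35,10],[38,0]]
[[7,7],[9,0],[22,7],[25,0],[35,10],[38,0]]
[[7,7],[9,0],[22,7],[25,0],[35,10],[38,0]]
[[7,7],[9,0],[10,7],[25,0],[35,10],[38,0]]
[[7,7],[9,1],[10,7],[25,0],[35,10],[38,0]]
[[7,7],[9,1],[10,7],[25,12],[30,0],[35,10],[38,0]]
[[7,7],[9,1],[10,7],[25,12],[30,0],[35,10],[38,7],[47,0]]
[[7,7],[9,1],[10,7],[25,12],[30,0],[35,10],[38,7],[47,0]]
[[7,7],[9,20],[10,7],[25,12],[30,0],[35,10],[38,7],[47,0]]
[[7,7],[9,20],[10,7],[25,14],[35,10],[38,7],[47,0]]
[[7,7],[9,20],[10,12],[25,14],[35,10],[38,7],[47,0]]
[[7,7],[9,20],[10,12],[25,14],[35,10],[38,7],[47,0]]
[[7,7],[9,20],[10,12],[25,14],[35,10],[38,7],[47,0]]
[[7,7],[9,20],[10,12],[25,14],[35,10],[38,7],[39,15],[50,0]]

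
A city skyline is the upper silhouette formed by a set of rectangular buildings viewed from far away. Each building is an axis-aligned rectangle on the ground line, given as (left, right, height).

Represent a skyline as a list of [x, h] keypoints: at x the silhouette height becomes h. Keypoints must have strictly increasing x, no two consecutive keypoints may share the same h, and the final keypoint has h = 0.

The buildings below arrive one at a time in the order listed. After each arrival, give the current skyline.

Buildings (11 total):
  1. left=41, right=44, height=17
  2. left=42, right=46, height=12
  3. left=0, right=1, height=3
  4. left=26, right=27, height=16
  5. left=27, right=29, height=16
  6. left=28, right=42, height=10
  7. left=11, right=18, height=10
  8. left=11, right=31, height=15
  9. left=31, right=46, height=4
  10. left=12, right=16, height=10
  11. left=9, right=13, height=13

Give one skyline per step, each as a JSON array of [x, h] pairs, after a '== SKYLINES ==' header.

== SKYLINES ==
[[41,17],[44,0]]
[[41,17],[44,12],[46,0]]
[[0,3],[1,0],[41,17],[44,12],[46,0]]
[[0,3],[1,0],[26,16],[27,0],[41,17],[44,12],[46,0]]
[[0,3],[1,0],[26,16],[29,0],[41,17],[44,12],[46,0]]
[[0,3],[1,0],[26,16],[29,10],[41,17],[44,12],[46,0]]
[[0,3],[1,0],[11,10],[18,0],[26,16],[29,10],[41,17],[44,12],[46,0]]
[[0,3],[1,0],[11,15],[26,16],[29,15],[31,10],[41,17],[44,12],[46,0]]
[[0,3],[1,0],[11,15],[26,16],[29,15],[31,10],[41,17],[44,12],[46,0]]
[[0,3],[1,0],[11,15],[26,16],[29,15],[31,10],[41,17],[44,12],[46,0]]
[[0,3],[1,0],[9,13],[11,15],[26,16],[29,15],[31,10],[41,17],[44,12],[46,0]]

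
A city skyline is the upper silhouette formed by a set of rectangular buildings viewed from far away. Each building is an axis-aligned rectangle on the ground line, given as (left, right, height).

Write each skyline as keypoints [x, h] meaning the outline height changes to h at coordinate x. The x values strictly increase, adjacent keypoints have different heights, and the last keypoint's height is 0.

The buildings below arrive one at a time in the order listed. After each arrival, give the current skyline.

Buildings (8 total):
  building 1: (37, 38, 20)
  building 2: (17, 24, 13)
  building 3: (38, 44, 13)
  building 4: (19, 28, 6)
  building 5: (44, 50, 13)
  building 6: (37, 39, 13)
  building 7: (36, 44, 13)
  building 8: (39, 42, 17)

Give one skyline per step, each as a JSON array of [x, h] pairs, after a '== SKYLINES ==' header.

== SKYLINES ==
[[37,20],[38,0]]
[[17,13],[24,0],[37,20],[38,0]]
[[17,13],[24,0],[37,20],[38,13],[44,0]]
[[17,13],[24,6],[28,0],[37,20],[38,13],[44,0]]
[[17,13],[24,6],[28,0],[37,20],[38,13],[50,0]]
[[17,13],[24,6],[28,0],[37,20],[38,13],[50,0]]
[[17,13],[24,6],[28,0],[36,13],[37,20],[38,13],[50,0]]
[[17,13],[24,6],[28,0],[36,13],[37,20],[38,13],[39,17],[42,13],[50,0]]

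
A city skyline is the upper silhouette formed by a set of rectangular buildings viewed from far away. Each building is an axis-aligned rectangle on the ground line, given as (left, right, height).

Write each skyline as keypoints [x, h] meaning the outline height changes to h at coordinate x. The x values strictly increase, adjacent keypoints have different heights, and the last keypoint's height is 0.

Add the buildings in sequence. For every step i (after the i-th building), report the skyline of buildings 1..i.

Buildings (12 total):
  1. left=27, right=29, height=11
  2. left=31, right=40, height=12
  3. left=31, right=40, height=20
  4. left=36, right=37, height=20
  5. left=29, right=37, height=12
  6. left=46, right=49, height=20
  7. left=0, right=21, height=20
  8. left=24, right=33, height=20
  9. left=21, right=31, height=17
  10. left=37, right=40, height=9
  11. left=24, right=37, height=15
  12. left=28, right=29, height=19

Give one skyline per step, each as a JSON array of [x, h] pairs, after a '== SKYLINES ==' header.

== SKYLINES ==
[[27,11],[29,0]]
[[27,11],[29,0],[31,12],[40,0]]
[[27,11],[29,0],[31,20],[40,0]]
[[27,11],[29,0],[31,20],[40,0]]
[[27,11],[29,12],[31,20],[40,0]]
[[27,11],[29,12],[31,20],[40,0],[46,20],[49,0]]
[[0,20],[21,0],[27,11],[29,12],[31,20],[40,0],[46,20],[49,0]]
[[0,20],[21,0],[24,20],[40,0],[46,20],[49,0]]
[[0,20],[21,17],[24,20],[40,0],[46,20],[49,0]]
[[0,20],[21,17],[24,20],[40,0],[46,20],[49,0]]
[[0,20],[21,17],[24,20],[40,0],[46,20],[49,0]]
[[0,20],[21,17],[24,20],[40,0],[46,20],[49,0]]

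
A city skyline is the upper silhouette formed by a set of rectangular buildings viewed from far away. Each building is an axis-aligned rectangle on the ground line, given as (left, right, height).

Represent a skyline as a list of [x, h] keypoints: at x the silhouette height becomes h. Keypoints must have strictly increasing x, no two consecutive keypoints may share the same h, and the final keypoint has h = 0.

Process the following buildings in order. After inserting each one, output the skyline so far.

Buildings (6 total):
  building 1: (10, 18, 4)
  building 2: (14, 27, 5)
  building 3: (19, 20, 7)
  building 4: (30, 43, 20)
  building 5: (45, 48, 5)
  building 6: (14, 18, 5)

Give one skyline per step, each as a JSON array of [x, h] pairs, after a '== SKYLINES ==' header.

== SKYLINES ==
[[10,4],[18,0]]
[[10,4],[14,5],[27,0]]
[[10,4],[14,5],[19,7],[20,5],[27,0]]
[[10,4],[14,5],[19,7],[20,5],[27,0],[30,20],[43,0]]
[[10,4],[14,5],[19,7],[20,5],[27,0],[30,20],[43,0],[45,5],[48,0]]
[[10,4],[14,5],[19,7],[20,5],[27,0],[30,20],[43,0],[45,5],[48,0]]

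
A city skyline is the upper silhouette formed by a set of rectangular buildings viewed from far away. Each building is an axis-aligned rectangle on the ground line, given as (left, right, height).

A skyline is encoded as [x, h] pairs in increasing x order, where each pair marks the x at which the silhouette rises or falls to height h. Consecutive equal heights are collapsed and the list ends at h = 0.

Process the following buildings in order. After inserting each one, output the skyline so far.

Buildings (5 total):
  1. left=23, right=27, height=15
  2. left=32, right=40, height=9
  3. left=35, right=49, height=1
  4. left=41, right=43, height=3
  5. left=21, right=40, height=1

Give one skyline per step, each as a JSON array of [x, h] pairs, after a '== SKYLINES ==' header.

== SKYLINES ==
[[23,15],[27,0]]
[[23,15],[27,0],[32,9],[40,0]]
[[23,15],[27,0],[32,9],[40,1],[49,0]]
[[23,15],[27,0],[32,9],[40,1],[41,3],[43,1],[49,0]]
[[21,1],[23,15],[27,1],[32,9],[40,1],[41,3],[43,1],[49,0]]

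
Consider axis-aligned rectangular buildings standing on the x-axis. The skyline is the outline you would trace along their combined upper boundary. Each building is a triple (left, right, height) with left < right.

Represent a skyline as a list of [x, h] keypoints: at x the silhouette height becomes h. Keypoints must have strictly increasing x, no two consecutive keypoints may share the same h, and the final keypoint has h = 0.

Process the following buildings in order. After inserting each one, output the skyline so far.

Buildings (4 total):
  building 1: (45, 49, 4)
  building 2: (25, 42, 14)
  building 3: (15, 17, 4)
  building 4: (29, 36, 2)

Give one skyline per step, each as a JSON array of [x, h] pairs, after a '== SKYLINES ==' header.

== SKYLINES ==
[[45,4],[49,0]]
[[25,14],[42,0],[45,4],[49,0]]
[[15,4],[17,0],[25,14],[42,0],[45,4],[49,0]]
[[15,4],[17,0],[25,14],[42,0],[45,4],[49,0]]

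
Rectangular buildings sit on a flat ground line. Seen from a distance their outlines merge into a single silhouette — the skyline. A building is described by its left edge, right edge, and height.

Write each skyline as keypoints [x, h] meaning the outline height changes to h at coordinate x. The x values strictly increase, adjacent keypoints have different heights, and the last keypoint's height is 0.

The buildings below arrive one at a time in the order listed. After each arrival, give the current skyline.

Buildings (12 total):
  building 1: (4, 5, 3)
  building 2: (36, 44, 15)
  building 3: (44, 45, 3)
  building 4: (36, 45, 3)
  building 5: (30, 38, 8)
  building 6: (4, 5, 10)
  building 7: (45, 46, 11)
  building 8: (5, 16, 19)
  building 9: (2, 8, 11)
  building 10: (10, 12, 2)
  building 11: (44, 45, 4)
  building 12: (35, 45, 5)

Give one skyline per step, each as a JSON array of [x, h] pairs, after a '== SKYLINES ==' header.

== SKYLINES ==
[[4,3],[5,0]]
[[4,3],[5,0],[36,15],[44,0]]
[[4,3],[5,0],[36,15],[44,3],[45,0]]
[[4,3],[5,0],[36,15],[44,3],[45,0]]
[[4,3],[5,0],[30,8],[36,15],[44,3],[45,0]]
[[4,10],[5,0],[30,8],[36,15],[44,3],[45,0]]
[[4,10],[5,0],[30,8],[36,15],[44,3],[45,11],[46,0]]
[[4,10],[5,19],[16,0],[30,8],[36,15],[44,3],[45,11],[46,0]]
[[2,11],[5,19],[16,0],[30,8],[36,15],[44,3],[45,11],[46,0]]
[[2,11],[5,19],[16,0],[30,8],[36,15],[44,3],[45,11],[46,0]]
[[2,11],[5,19],[16,0],[30,8],[36,15],[44,4],[45,11],[46,0]]
[[2,11],[5,19],[16,0],[30,8],[36,15],[44,5],[45,11],[46,0]]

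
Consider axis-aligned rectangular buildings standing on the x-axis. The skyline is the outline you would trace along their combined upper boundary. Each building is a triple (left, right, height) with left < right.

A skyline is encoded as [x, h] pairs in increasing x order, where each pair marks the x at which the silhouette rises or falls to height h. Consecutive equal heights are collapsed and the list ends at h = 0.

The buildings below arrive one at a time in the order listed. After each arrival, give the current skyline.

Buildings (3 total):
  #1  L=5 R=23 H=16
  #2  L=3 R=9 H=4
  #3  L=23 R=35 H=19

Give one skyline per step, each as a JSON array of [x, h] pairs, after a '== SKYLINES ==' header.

== SKYLINES ==
[[5,16],[23,0]]
[[3,4],[5,16],[23,0]]
[[3,4],[5,16],[23,19],[35,0]]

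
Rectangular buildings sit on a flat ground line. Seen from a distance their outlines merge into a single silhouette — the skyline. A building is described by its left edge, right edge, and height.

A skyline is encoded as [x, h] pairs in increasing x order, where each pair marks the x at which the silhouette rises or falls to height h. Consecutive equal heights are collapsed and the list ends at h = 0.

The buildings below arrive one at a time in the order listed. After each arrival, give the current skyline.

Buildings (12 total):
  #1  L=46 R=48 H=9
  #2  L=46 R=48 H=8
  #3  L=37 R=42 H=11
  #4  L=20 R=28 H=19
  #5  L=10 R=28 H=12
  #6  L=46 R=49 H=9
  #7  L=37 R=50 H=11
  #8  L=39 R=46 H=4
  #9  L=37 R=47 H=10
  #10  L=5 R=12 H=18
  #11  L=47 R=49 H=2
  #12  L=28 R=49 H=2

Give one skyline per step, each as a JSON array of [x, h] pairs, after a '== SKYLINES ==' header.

== SKYLINES ==
[[46,9],[48,0]]
[[46,9],[48,0]]
[[37,11],[42,0],[46,9],[48,0]]
[[20,19],[28,0],[37,11],[42,0],[46,9],[48,0]]
[[10,12],[20,19],[28,0],[37,11],[42,0],[46,9],[48,0]]
[[10,12],[20,19],[28,0],[37,11],[42,0],[46,9],[49,0]]
[[10,12],[20,19],[28,0],[37,11],[50,0]]
[[10,12],[20,19],[28,0],[37,11],[50,0]]
[[10,12],[20,19],[28,0],[37,11],[50,0]]
[[5,18],[12,12],[20,19],[28,0],[37,11],[50,0]]
[[5,18],[12,12],[20,19],[28,0],[37,11],[50,0]]
[[5,18],[12,12],[20,19],[28,2],[37,11],[50,0]]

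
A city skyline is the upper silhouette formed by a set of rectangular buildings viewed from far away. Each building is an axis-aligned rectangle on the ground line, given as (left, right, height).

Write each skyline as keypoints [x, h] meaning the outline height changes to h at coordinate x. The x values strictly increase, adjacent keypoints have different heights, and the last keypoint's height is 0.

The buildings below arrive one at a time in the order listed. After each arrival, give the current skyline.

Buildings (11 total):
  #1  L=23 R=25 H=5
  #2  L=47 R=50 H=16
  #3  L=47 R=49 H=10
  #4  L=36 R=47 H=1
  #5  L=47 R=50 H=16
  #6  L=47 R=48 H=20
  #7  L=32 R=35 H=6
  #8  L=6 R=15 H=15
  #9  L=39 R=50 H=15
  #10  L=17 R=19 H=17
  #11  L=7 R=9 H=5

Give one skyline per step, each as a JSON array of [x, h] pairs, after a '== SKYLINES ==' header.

== SKYLINES ==
[[23,5],[25,0]]
[[23,5],[25,0],[47,16],[50,0]]
[[23,5],[25,0],[47,16],[50,0]]
[[23,5],[25,0],[36,1],[47,16],[50,0]]
[[23,5],[25,0],[36,1],[47,16],[50,0]]
[[23,5],[25,0],[36,1],[47,20],[48,16],[50,0]]
[[23,5],[25,0],[32,6],[35,0],[36,1],[47,20],[48,16],[50,0]]
[[6,15],[15,0],[23,5],[25,0],[32,6],[35,0],[36,1],[47,20],[48,16],[50,0]]
[[6,15],[15,0],[23,5],[25,0],[32,6],[35,0],[36,1],[39,15],[47,20],[48,16],[50,0]]
[[6,15],[15,0],[17,17],[19,0],[23,5],[25,0],[32,6],[35,0],[36,1],[39,15],[47,20],[48,16],[50,0]]
[[6,15],[15,0],[17,17],[19,0],[23,5],[25,0],[32,6],[35,0],[36,1],[39,15],[47,20],[48,16],[50,0]]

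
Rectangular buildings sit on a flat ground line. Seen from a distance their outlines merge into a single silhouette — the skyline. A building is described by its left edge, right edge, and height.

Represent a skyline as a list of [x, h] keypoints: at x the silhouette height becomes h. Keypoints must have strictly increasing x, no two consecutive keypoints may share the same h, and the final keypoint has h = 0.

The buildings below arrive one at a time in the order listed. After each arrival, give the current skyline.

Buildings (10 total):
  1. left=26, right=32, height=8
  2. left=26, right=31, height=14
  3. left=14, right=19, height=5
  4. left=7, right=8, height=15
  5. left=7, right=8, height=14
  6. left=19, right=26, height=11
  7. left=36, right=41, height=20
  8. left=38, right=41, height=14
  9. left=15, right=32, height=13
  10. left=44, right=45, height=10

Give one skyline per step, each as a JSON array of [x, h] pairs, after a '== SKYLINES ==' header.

== SKYLINES ==
[[26,8],[32,0]]
[[26,14],[31,8],[32,0]]
[[14,5],[19,0],[26,14],[31,8],[32,0]]
[[7,15],[8,0],[14,5],[19,0],[26,14],[31,8],[32,0]]
[[7,15],[8,0],[14,5],[19,0],[26,14],[31,8],[32,0]]
[[7,15],[8,0],[14,5],[19,11],[26,14],[31,8],[32,0]]
[[7,15],[8,0],[14,5],[19,11],[26,14],[31,8],[32,0],[36,20],[41,0]]
[[7,15],[8,0],[14,5],[19,11],[26,14],[31,8],[32,0],[36,20],[41,0]]
[[7,15],[8,0],[14,5],[15,13],[26,14],[31,13],[32,0],[36,20],[41,0]]
[[7,15],[8,0],[14,5],[15,13],[26,14],[31,13],[32,0],[36,20],[41,0],[44,10],[45,0]]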